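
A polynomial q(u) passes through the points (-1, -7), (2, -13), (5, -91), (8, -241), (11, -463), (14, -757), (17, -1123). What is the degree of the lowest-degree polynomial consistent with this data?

Forward differences of the values at u = -1, 2, 5, 8, 11, 14, 17:
  q  : -7  -13  -91  -241  -463  -757  -1123
  Δ  : -6  -78  -150  -222  -294  -366
  Δ^2: -72  -72  -72  -72  -72
  Δ^3: 0  0  0  0
  Δ^4: 0  0  0
  Δ^5: 0  0
  Δ^6: 0
The second differences are constant (-72) and nonzero, while all higher differences vanish, so the minimal degree is 2.

2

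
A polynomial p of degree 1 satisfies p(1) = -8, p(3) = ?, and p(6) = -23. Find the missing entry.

-14

The 2 known points determine the degree-1 polynomial uniquely.
Write p(s) = as + b. Substituting each data point gives a linear system:
  a + b = -8
  6a + b = -23
Solving the system yields a = -3, b = -5.
So p(s) = -3s - 5.
Then p(3) = -14.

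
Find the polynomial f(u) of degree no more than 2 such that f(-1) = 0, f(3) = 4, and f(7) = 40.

Write f(u) = au^2 + bu + c. Substituting each data point gives a linear system:
  a - b + c = 0
  9a + 3b + c = 4
  49a + 7b + c = 40
Solving the system yields a = 1, b = -1, c = -2.
So f(u) = u^2 - u - 2.
Check: f(7) = 40. ✓

f(u) = u^2 - u - 2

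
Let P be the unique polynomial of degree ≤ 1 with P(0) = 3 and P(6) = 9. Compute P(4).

Using the Lagrange interpolation formula with nodes 0, 6:
  L_0(x) = (x - 6) / -6
  L_1(x) = x / 6
Then P(x) = 3·L_0(x) + 9·L_1(x).
Expanding and collecting terms gives P(x) = x + 3.
Evaluating at x = 4: P(4) = 7.

7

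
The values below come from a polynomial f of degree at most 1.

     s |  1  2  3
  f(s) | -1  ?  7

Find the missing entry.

3

On equispaced nodes a degree-1 polynomial has vanishing second forward difference, so
  f(1) - 2·f(2) + f(3) = 0.
Substituting the known values and solving for f(2):
  -2·f(2) = -6
  f(2) = 3.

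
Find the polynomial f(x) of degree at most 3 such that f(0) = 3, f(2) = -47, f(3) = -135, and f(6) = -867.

Write f(x) = ax^3 + bx^2 + cx + d. Substituting each data point gives a linear system:
  d = 3
  8a + 4b + 2c + d = -47
  27a + 9b + 3c + d = -135
  216a + 36b + 6c + d = -867
Solving the system yields a = -3, b = -6, c = -1, d = 3.
So f(x) = -3x³ - 6x² - x + 3.
Check: f(0) = 3. ✓

f(x) = -3x^3 - 6x^2 - x + 3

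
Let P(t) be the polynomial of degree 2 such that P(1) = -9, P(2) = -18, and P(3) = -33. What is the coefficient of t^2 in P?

-3

Write P(t) = at^2 + bt + c. Substituting each data point gives a linear system:
  a + b + c = -9
  4a + 2b + c = -18
  9a + 3b + c = -33
Solving the system yields a = -3, b = 0, c = -6.
So P(t) = -3t^2 - 6.
The leading coefficient is -3.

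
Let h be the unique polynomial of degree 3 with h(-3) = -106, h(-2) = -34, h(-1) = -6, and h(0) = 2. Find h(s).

Using the Lagrange interpolation formula with nodes -3, -2, -1, 0:
  L_0(s) = (s + 2)(s + 1)s / -6
  L_1(s) = (s + 3)(s + 1)s / 2
  L_2(s) = (s + 3)(s + 2)s / -2
  L_3(s) = (s + 3)(s + 2)(s + 1) / 6
Then h(s) = -106·L_0(s) - 34·L_1(s) - 6·L_2(s) + 2·L_3(s).
Expanding and collecting terms gives h(s) = 4s^3 + 2s^2 + 6s + 2.
Check: h(-3) = -106. ✓

h(s) = 4s^3 + 2s^2 + 6s + 2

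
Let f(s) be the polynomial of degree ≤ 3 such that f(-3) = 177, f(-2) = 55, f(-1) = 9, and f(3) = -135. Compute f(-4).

Write f(s) = as^3 + bs^2 + cs + d. Substituting each data point gives a linear system:
  -27a + 9b - 3c + d = 177
  -8a + 4b - 2c + d = 55
  -a + b - c + d = 9
  27a + 9b + 3c + d = -135
Solving the system yields a = -6, b = 2, c = 2, d = 3.
So f(s) = -6s³ + 2s² + 2s + 3.
Then f(-4) = 411.

411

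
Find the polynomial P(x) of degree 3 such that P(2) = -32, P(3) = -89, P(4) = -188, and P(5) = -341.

Write P(x) = ax^3 + bx^2 + cx + d. Substituting each data point gives a linear system:
  8a + 4b + 2c + d = -32
  27a + 9b + 3c + d = -89
  64a + 16b + 4c + d = -188
  125a + 25b + 5c + d = -341
Solving the system yields a = -2, b = -3, c = -4, d = 4.
So P(x) = -2x³ - 3x² - 4x + 4.
Check: P(2) = -32. ✓

P(x) = -2x^3 - 3x^2 - 4x + 4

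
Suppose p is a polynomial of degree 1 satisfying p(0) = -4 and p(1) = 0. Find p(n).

p(n) = 4n - 4

Using the Lagrange interpolation formula with nodes 0, 1:
  L_0(n) = (n - 1) / -1
  L_1(n) = n / 1
Then p(n) = -4·L_0(n) + 0·L_1(n).
Expanding and collecting terms gives p(n) = 4n - 4.
Check: p(1) = 0. ✓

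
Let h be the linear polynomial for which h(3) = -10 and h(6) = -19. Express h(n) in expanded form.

Write h(n) = an + b. Substituting each data point gives a linear system:
  3a + b = -10
  6a + b = -19
Solving the system yields a = -3, b = -1.
So h(n) = -3n - 1.
Check: h(3) = -10. ✓

h(n) = -3n - 1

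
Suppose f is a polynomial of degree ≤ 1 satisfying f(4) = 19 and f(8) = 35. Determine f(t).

Write f(t) = at + b. Substituting each data point gives a linear system:
  4a + b = 19
  8a + b = 35
Solving the system yields a = 4, b = 3.
So f(t) = 4t + 3.
Check: f(4) = 19. ✓

f(t) = 4t + 3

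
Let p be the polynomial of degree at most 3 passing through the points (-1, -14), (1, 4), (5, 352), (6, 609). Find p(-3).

-120

Write p(n) = an^3 + bn^2 + cn + d. Substituting each data point gives a linear system:
  -a + b - c + d = -14
  a + b + c + d = 4
  125a + 25b + 5c + d = 352
  216a + 36b + 6c + d = 609
Solving the system yields a = 3, b = -2, c = 6, d = -3.
So p(n) = 3n^3 - 2n^2 + 6n - 3.
Then p(-3) = -120.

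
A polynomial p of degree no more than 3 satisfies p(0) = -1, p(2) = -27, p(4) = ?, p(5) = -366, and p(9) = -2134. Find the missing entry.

The 4 known points determine the degree-3 polynomial uniquely.
Write p(u) = au^3 + bu^2 + cu + d. Substituting each data point gives a linear system:
  d = -1
  8a + 4b + 2c + d = -27
  125a + 25b + 5c + d = -366
  729a + 81b + 9c + d = -2134
Solving the system yields a = -3, b = 1, c = -3, d = -1.
So p(u) = -3u^3 + u^2 - 3u - 1.
Then p(4) = -189.

-189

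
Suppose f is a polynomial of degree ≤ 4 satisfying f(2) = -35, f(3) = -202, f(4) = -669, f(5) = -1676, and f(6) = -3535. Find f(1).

0

Using the Lagrange interpolation formula with nodes 2, 3, 4, 5, 6:
  L_0(n) = (n - 3)(n - 4)(n - 5)(n - 6) / 24
  L_1(n) = (n - 2)(n - 4)(n - 5)(n - 6) / -6
  L_2(n) = (n - 2)(n - 3)(n - 5)(n - 6) / 4
  L_3(n) = (n - 2)(n - 3)(n - 4)(n - 6) / -6
  L_4(n) = (n - 2)(n - 3)(n - 4)(n - 5) / 24
Then f(n) = -35·L_0(n) - 202·L_1(n) - 669·L_2(n) - 1676·L_3(n) - 3535·L_4(n).
Expanding and collecting terms gives f(n) = -3n^4 + 2n^3 - 3n^2 + 5n - 1.
Evaluating at n = 1: f(1) = 0.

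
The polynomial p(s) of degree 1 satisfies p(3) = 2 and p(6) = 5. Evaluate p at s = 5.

Using the Lagrange interpolation formula with nodes 3, 6:
  L_0(s) = (s - 6) / -3
  L_1(s) = (s - 3) / 3
Then p(s) = 2·L_0(s) + 5·L_1(s).
Expanding and collecting terms gives p(s) = s - 1.
Evaluating at s = 5: p(5) = 4.

4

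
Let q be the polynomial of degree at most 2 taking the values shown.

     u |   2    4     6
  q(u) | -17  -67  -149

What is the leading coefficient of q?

Write q(u) = au^2 + bu + c. Substituting each data point gives a linear system:
  4a + 2b + c = -17
  16a + 4b + c = -67
  36a + 6b + c = -149
Solving the system yields a = -4, b = -1, c = 1.
So q(u) = -4u^2 - u + 1.
The leading coefficient is -4.

-4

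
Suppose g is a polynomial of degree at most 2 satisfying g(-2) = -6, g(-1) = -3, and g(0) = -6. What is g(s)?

g(s) = -3s^2 - 6s - 6

Using the Lagrange interpolation formula with nodes -2, -1, 0:
  L_0(s) = (s + 1)s / 2
  L_1(s) = (s + 2)s / -1
  L_2(s) = (s + 2)(s + 1) / 2
Then g(s) = -6·L_0(s) - 3·L_1(s) - 6·L_2(s).
Expanding and collecting terms gives g(s) = -3s^2 - 6s - 6.
Check: g(-1) = -3. ✓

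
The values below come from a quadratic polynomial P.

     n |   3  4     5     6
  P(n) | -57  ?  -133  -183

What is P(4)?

-91

On equispaced nodes a degree-2 polynomial has vanishing third forward difference, so
  - P(3) + 3·P(4) - 3·P(5) + P(6) = 0.
Substituting the known values and solving for P(4):
  3·P(4) = -273
  P(4) = -91.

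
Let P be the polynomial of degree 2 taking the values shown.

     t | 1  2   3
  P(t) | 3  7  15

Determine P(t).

P(t) = 2t^2 - 2t + 3

Write P(t) = at^2 + bt + c. Substituting each data point gives a linear system:
  a + b + c = 3
  4a + 2b + c = 7
  9a + 3b + c = 15
Solving the system yields a = 2, b = -2, c = 3.
So P(t) = 2t² - 2t + 3.
Check: P(3) = 15. ✓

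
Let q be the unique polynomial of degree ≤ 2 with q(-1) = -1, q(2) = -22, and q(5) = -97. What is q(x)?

q(x) = -3x^2 - 4x - 2

Write q(x) = ax^2 + bx + c. Substituting each data point gives a linear system:
  a - b + c = -1
  4a + 2b + c = -22
  25a + 5b + c = -97
Solving the system yields a = -3, b = -4, c = -2.
So q(x) = -3x^2 - 4x - 2.
Check: q(5) = -97. ✓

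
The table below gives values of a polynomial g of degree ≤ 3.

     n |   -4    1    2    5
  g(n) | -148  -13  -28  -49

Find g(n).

g(n) = n^3 - 6n^2 - 4n - 4

Write g(n) = an^3 + bn^2 + cn + d. Substituting each data point gives a linear system:
  -64a + 16b - 4c + d = -148
  a + b + c + d = -13
  8a + 4b + 2c + d = -28
  125a + 25b + 5c + d = -49
Solving the system yields a = 1, b = -6, c = -4, d = -4.
So g(n) = n^3 - 6n^2 - 4n - 4.
Check: g(1) = -13. ✓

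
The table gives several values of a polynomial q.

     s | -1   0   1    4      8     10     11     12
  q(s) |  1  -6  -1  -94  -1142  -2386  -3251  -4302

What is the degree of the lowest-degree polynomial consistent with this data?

Divided differences on the nodes -1, 0, 1, 4, 8, 10, 11, 12:
  order 0: 1  -6  -1  -94  -1142  -2386  -3251  -4302
  order 1: -7  5  -31  -262  -622  -865  -1051
  order 2: 6  -9  -33  -60  -81  -93
  order 3: -3  -3  -3  -3  -3
  order 4: 0  0  0  0
  order 5: 0  0  0
  order 6: 0  0
  order 7: 0
The order-3 divided differences are all -3 (nonzero) and every higher order vanishes, so the data lies on a polynomial of degree exactly 3.

3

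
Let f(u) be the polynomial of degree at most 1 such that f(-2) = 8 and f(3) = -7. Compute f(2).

-4

Write f(u) = au + b. Substituting each data point gives a linear system:
  -2a + b = 8
  3a + b = -7
Solving the system yields a = -3, b = 2.
So f(u) = -3u + 2.
Then f(2) = -4.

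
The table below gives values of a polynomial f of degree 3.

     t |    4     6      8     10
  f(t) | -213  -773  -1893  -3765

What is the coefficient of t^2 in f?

Write f(t) = at^3 + bt^2 + ct + d. Substituting each data point gives a linear system:
  64a + 16b + 4c + d = -213
  216a + 36b + 6c + d = -773
  512a + 64b + 8c + d = -1893
  1000a + 100b + 10c + d = -3765
Solving the system yields a = -4, b = 2, c = 4, d = -5.
So f(t) = -4t^3 + 2t^2 + 4t - 5.
The coefficient of t^2 is 2.

2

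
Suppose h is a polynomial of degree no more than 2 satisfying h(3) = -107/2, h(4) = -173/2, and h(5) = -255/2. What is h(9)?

-743/2

Write h(s) = as^2 + bs + c. Substituting each data point gives a linear system:
  9a + 3b + c = -107/2
  16a + 4b + c = -173/2
  25a + 5b + c = -255/2
Solving the system yields a = -4, b = -5, c = -5/2.
So h(s) = -4s^2 - 5s - 5/2.
Then h(9) = -743/2.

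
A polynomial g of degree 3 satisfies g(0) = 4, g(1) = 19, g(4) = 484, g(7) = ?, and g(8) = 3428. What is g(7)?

The 4 known points determine the degree-3 polynomial uniquely.
Write g(n) = an^3 + bn^2 + cn + d. Substituting each data point gives a linear system:
  d = 4
  a + b + c + d = 19
  64a + 16b + 4c + d = 484
  512a + 64b + 8c + d = 3428
Solving the system yields a = 6, b = 5, c = 4, d = 4.
So g(n) = 6n^3 + 5n^2 + 4n + 4.
Then g(7) = 2335.

2335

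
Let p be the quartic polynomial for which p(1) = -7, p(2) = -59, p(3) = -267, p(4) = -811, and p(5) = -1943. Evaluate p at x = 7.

Forward differences of the values at x = 1, 2, 3, 4, 5:
  p  : -7  -59  -267  -811  -1943
  Δ  : -52  -208  -544  -1132
  Δ^2: -156  -336  -588
  Δ^3: -180  -252
  Δ^4: -72
The fourth differences are constant, confirming degree 4.
Interpolating (Newton forward form) and evaluating at x = 7 gives p(7) = -7339.

-7339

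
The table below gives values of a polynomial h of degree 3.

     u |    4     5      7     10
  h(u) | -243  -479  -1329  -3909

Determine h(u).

Write h(u) = au^3 + bu^2 + cu + d. Substituting each data point gives a linear system:
  64a + 16b + 4c + d = -243
  125a + 25b + 5c + d = -479
  343a + 49b + 7c + d = -1329
  1000a + 100b + 10c + d = -3909
Solving the system yields a = -4, b = 1, c = -1, d = 1.
So h(u) = -4u^3 + u^2 - u + 1.
Check: h(10) = -3909. ✓

h(u) = -4u^3 + u^2 - u + 1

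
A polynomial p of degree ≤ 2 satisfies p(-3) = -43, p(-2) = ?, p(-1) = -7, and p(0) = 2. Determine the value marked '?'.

-22

On equispaced nodes a degree-2 polynomial has vanishing third forward difference, so
  - p(-3) + 3·p(-2) - 3·p(-1) + p(0) = 0.
Substituting the known values and solving for p(-2):
  3·p(-2) = -66
  p(-2) = -22.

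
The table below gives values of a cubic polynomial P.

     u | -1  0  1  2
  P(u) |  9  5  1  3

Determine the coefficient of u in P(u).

Write P(u) = au^3 + bu^2 + cu + d. Substituting each data point gives a linear system:
  -a + b - c + d = 9
  d = 5
  a + b + c + d = 1
  8a + 4b + 2c + d = 3
Solving the system yields a = 1, b = 0, c = -5, d = 5.
So P(u) = u^3 - 5u + 5.
The coefficient of u is -5.

-5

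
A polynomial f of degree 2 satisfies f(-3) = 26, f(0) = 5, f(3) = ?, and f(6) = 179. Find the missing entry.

56

On equispaced nodes a degree-2 polynomial has vanishing third forward difference, so
  - f(-3) + 3·f(0) - 3·f(3) + f(6) = 0.
Substituting the known values and solving for f(3):
  -3·f(3) = -168
  f(3) = 56.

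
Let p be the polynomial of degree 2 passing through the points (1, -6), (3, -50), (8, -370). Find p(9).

-470

Write p(n) = an^2 + bn + c. Substituting each data point gives a linear system:
  a + b + c = -6
  9a + 3b + c = -50
  64a + 8b + c = -370
Solving the system yields a = -6, b = 2, c = -2.
So p(n) = -6n² + 2n - 2.
Then p(9) = -470.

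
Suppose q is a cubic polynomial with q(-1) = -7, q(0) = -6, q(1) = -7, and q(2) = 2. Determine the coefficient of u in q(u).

Write q(u) = au^3 + bu^2 + cu + d. Substituting each data point gives a linear system:
  -a + b - c + d = -7
  d = -6
  a + b + c + d = -7
  8a + 4b + 2c + d = 2
Solving the system yields a = 2, b = -1, c = -2, d = -6.
So q(u) = 2u^3 - u^2 - 2u - 6.
The coefficient of u is -2.

-2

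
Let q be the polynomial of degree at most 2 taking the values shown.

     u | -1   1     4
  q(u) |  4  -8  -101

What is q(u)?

Write q(u) = au^2 + bu + c. Substituting each data point gives a linear system:
  a - b + c = 4
  a + b + c = -8
  16a + 4b + c = -101
Solving the system yields a = -5, b = -6, c = 3.
So q(u) = -5u² - 6u + 3.
Check: q(4) = -101. ✓

q(u) = -5u^2 - 6u + 3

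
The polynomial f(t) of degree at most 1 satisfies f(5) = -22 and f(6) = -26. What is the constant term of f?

-2

Write f(t) = at + b. Substituting each data point gives a linear system:
  5a + b = -22
  6a + b = -26
Solving the system yields a = -4, b = -2.
So f(t) = -4t - 2.
The constant term is -2.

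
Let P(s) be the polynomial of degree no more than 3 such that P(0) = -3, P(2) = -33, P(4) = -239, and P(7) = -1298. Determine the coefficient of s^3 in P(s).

-4

Write P(s) = as^3 + bs^2 + cs + d. Substituting each data point gives a linear system:
  d = -3
  8a + 4b + 2c + d = -33
  64a + 16b + 4c + d = -239
  343a + 49b + 7c + d = -1298
Solving the system yields a = -4, b = 2, c = -3, d = -3.
So P(s) = -4s^3 + 2s^2 - 3s - 3.
The leading coefficient is -4.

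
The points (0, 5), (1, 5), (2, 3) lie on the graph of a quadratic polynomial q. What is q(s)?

Using the Lagrange interpolation formula with nodes 0, 1, 2:
  L_0(s) = (s - 1)(s - 2) / 2
  L_1(s) = s(s - 2) / -1
  L_2(s) = s(s - 1) / 2
Then q(s) = 5·L_0(s) + 5·L_1(s) + 3·L_2(s).
Expanding and collecting terms gives q(s) = -s^2 + s + 5.
Check: q(1) = 5. ✓

q(s) = -s^2 + s + 5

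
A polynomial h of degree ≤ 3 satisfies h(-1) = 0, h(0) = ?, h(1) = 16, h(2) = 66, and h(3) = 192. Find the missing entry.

6

The 4 known points determine the degree-3 polynomial uniquely.
Write h(u) = au^3 + bu^2 + cu + d. Substituting each data point gives a linear system:
  -a + b - c + d = 0
  a + b + c + d = 16
  8a + 4b + 2c + d = 66
  27a + 9b + 3c + d = 192
Solving the system yields a = 6, b = 2, c = 2, d = 6.
So h(u) = 6u^3 + 2u^2 + 2u + 6.
Then h(0) = 6.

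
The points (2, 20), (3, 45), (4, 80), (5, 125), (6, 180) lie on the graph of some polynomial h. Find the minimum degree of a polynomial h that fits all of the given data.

2

Forward differences of the values at n = 2, 3, 4, 5, 6:
  h  : 20  45  80  125  180
  Δ  : 25  35  45  55
  Δ^2: 10  10  10
  Δ^3: 0  0
  Δ^4: 0
The second differences are constant (10) and nonzero, while all higher differences vanish, so the minimal degree is 2.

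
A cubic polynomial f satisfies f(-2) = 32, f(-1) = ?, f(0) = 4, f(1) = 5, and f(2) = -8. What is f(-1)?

7

On equispaced nodes a degree-3 polynomial has vanishing fourth forward difference, so
  f(-2) - 4·f(-1) + 6·f(0) - 4·f(1) + f(2) = 0.
Substituting the known values and solving for f(-1):
  -4·f(-1) = -28
  f(-1) = 7.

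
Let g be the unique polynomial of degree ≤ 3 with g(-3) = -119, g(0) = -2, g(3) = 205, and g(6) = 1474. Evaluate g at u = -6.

-1118

Write g(u) = au^3 + bu^2 + cu + d. Substituting each data point gives a linear system:
  -27a + 9b - 3c + d = -119
  d = -2
  27a + 9b + 3c + d = 205
  216a + 36b + 6c + d = 1474
Solving the system yields a = 6, b = 5, c = 0, d = -2.
So g(u) = 6u³ + 5u² - 2.
Then g(-6) = -1118.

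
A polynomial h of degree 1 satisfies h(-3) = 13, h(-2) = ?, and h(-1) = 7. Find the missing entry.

On equispaced nodes a degree-1 polynomial has vanishing second forward difference, so
  h(-3) - 2·h(-2) + h(-1) = 0.
Substituting the known values and solving for h(-2):
  -2·h(-2) = -20
  h(-2) = 10.

10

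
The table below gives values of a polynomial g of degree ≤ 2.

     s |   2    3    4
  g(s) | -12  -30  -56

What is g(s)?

g(s) = -4s^2 + 2s

Using the Lagrange interpolation formula with nodes 2, 3, 4:
  L_0(s) = (s - 3)(s - 4) / 2
  L_1(s) = (s - 2)(s - 4) / -1
  L_2(s) = (s - 2)(s - 3) / 2
Then g(s) = -12·L_0(s) - 30·L_1(s) - 56·L_2(s).
Expanding and collecting terms gives g(s) = -4s^2 + 2s.
Check: g(2) = -12. ✓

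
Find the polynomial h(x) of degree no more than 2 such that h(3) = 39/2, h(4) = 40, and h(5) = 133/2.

h(x) = 3x^2 - (1/2)x - 6

Write h(x) = ax^2 + bx + c. Substituting each data point gives a linear system:
  9a + 3b + c = 39/2
  16a + 4b + c = 40
  25a + 5b + c = 133/2
Solving the system yields a = 3, b = -1/2, c = -6.
So h(x) = 3x^2 - (1/2)x - 6.
Check: h(3) = 39/2. ✓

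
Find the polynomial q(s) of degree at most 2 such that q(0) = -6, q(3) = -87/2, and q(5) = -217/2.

Using the Lagrange interpolation formula with nodes 0, 3, 5:
  L_0(s) = (s - 3)(s - 5) / 15
  L_1(s) = s(s - 5) / -6
  L_2(s) = s(s - 3) / 10
Then q(s) = -6·L_0(s) - 87/2·L_1(s) - 217/2·L_2(s).
Expanding and collecting terms gives q(s) = -4s² - (1/2)s - 6.
Check: q(5) = -217/2. ✓

q(s) = -4s^2 - (1/2)s - 6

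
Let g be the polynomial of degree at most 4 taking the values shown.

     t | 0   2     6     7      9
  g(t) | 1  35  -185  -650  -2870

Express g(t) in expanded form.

Using the Lagrange interpolation formula with nodes 0, 2, 6, 7, 9:
  L_0(t) = (t - 2)(t - 6)(t - 7)(t - 9) / 756
  L_1(t) = t(t - 6)(t - 7)(t - 9) / -280
  L_2(t) = t(t - 2)(t - 7)(t - 9) / 72
  L_3(t) = t(t - 2)(t - 6)(t - 9) / -70
  L_4(t) = t(t - 2)(t - 6)(t - 7) / 378
Then g(t) = 1·L_0(t) + 35·L_1(t) - 185·L_2(t) - 650·L_3(t) - 2870·L_4(t).
Expanding and collecting terms gives g(t) = -t^4 + 5t^3 + 5t + 1.
Check: g(6) = -185. ✓

g(t) = -t^4 + 5t^3 + 5t + 1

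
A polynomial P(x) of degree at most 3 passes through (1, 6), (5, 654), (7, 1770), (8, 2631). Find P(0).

-1

Write P(x) = ax^3 + bx^2 + cx + d. Substituting each data point gives a linear system:
  a + b + c + d = 6
  125a + 25b + 5c + d = 654
  343a + 49b + 7c + d = 1770
  512a + 64b + 8c + d = 2631
Solving the system yields a = 5, b = 1, c = 1, d = -1.
So P(x) = 5x^3 + x^2 + x - 1.
Then P(0) = -1.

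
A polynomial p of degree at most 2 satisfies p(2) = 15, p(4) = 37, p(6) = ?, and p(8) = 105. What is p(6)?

67

The 3 known points determine the degree-2 polynomial uniquely.
Write p(s) = as^2 + bs + c. Substituting each data point gives a linear system:
  4a + 2b + c = 15
  16a + 4b + c = 37
  64a + 8b + c = 105
Solving the system yields a = 1, b = 5, c = 1.
So p(s) = s² + 5s + 1.
Then p(6) = 67.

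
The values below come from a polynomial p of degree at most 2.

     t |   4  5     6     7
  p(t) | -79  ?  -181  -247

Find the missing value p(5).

-125

On equispaced nodes a degree-2 polynomial has vanishing third forward difference, so
  - p(4) + 3·p(5) - 3·p(6) + p(7) = 0.
Substituting the known values and solving for p(5):
  3·p(5) = -375
  p(5) = -125.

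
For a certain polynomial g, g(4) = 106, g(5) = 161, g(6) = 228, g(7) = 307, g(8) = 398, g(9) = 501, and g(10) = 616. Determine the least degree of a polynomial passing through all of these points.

Forward differences of the values at x = 4, 5, 6, 7, 8, 9, 10:
  g  : 106  161  228  307  398  501  616
  Δ  : 55  67  79  91  103  115
  Δ^2: 12  12  12  12  12
  Δ^3: 0  0  0  0
  Δ^4: 0  0  0
  Δ^5: 0  0
  Δ^6: 0
The second differences are constant (12) and nonzero, while all higher differences vanish, so the minimal degree is 2.

2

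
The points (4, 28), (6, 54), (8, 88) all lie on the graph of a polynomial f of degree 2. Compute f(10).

130

Write f(n) = an^2 + bn + c. Substituting each data point gives a linear system:
  16a + 4b + c = 28
  36a + 6b + c = 54
  64a + 8b + c = 88
Solving the system yields a = 1, b = 3, c = 0.
So f(n) = n² + 3n.
Then f(10) = 130.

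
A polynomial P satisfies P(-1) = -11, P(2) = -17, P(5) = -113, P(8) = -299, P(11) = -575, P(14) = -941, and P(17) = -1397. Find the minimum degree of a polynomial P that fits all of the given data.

Forward differences of the values at x = -1, 2, 5, 8, 11, 14, 17:
  P  : -11  -17  -113  -299  -575  -941  -1397
  Δ  : -6  -96  -186  -276  -366  -456
  Δ^2: -90  -90  -90  -90  -90
  Δ^3: 0  0  0  0
  Δ^4: 0  0  0
  Δ^5: 0  0
  Δ^6: 0
The second differences are constant (-90) and nonzero, while all higher differences vanish, so the minimal degree is 2.

2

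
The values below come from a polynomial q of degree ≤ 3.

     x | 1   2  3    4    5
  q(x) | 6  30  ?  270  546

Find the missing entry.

108

On equispaced nodes a degree-3 polynomial has vanishing fourth forward difference, so
  q(1) - 4·q(2) + 6·q(3) - 4·q(4) + q(5) = 0.
Substituting the known values and solving for q(3):
  6·q(3) = 648
  q(3) = 108.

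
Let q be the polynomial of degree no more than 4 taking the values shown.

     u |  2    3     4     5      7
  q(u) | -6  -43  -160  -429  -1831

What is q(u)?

Write q(u) = au^4 + bu^3 + cu^2 + du + e. Substituting each data point gives a linear system:
  16a + 8b + 4c + 2d + e = -6
  81a + 27b + 9c + 3d + e = -43
  256a + 64b + 16c + 4d + e = -160
  625a + 125b + 25c + 5d + e = -429
  2401a + 343b + 49c + 7d + e = -1831
Solving the system yields a = -1, b = 2, c = -3, d = 5, e = -4.
So q(u) = -u⁴ + 2u³ - 3u² + 5u - 4.
Check: q(7) = -1831. ✓

q(u) = -u^4 + 2u^3 - 3u^2 + 5u - 4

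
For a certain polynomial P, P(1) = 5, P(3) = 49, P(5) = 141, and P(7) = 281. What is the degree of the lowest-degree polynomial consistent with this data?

2

Forward differences of the values at s = 1, 3, 5, 7:
  P  : 5  49  141  281
  Δ  : 44  92  140
  Δ^2: 48  48
  Δ^3: 0
The second differences are constant (48) and nonzero, while all higher differences vanish, so the minimal degree is 2.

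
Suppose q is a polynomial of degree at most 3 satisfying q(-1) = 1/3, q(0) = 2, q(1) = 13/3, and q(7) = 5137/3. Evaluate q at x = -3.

Using the Lagrange interpolation formula with nodes -1, 0, 1, 7:
  L_0(x) = x(x - 1)(x - 7) / -16
  L_1(x) = (x + 1)(x - 1)(x - 7) / 7
  L_2(x) = (x + 1)x(x - 7) / -12
  L_3(x) = (x + 1)x(x - 1) / 336
Then q(x) = 1/3·L_0(x) + 2·L_1(x) + 13/3·L_2(x) + 5137/3·L_3(x).
Expanding and collecting terms gives q(x) = 5x^3 + (1/3)x^2 - 3x + 2.
Evaluating at x = -3: q(-3) = -121.

-121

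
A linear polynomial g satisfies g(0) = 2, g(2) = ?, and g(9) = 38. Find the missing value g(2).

10

The 2 known points determine the degree-1 polynomial uniquely.
Write g(t) = at + b. Substituting each data point gives a linear system:
  b = 2
  9a + b = 38
Solving the system yields a = 4, b = 2.
So g(t) = 4t + 2.
Then g(2) = 10.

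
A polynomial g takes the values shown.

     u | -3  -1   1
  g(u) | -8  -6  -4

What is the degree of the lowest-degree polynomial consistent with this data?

1

Forward differences of the values at u = -3, -1, 1:
  g  : -8  -6  -4
  Δ  : 2  2
  Δ^2: 0
The first differences are constant (2) and nonzero, while all higher differences vanish, so the minimal degree is 1.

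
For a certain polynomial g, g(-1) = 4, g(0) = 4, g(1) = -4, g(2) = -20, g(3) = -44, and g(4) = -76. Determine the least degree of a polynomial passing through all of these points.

Forward differences of the values at s = -1, 0, 1, 2, 3, 4:
  g  : 4  4  -4  -20  -44  -76
  Δ  : 0  -8  -16  -24  -32
  Δ^2: -8  -8  -8  -8
  Δ^3: 0  0  0
  Δ^4: 0  0
  Δ^5: 0
The second differences are constant (-8) and nonzero, while all higher differences vanish, so the minimal degree is 2.

2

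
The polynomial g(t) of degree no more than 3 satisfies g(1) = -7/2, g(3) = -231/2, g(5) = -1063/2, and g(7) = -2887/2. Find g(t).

g(t) = -4t^3 - 2t^2 + 4t - 3/2

Write g(t) = at^3 + bt^2 + ct + d. Substituting each data point gives a linear system:
  a + b + c + d = -7/2
  27a + 9b + 3c + d = -231/2
  125a + 25b + 5c + d = -1063/2
  343a + 49b + 7c + d = -2887/2
Solving the system yields a = -4, b = -2, c = 4, d = -3/2.
So g(t) = -4t^3 - 2t^2 + 4t - 3/2.
Check: g(5) = -1063/2. ✓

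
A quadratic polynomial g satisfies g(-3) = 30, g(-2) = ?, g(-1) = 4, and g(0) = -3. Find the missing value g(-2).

15

On equispaced nodes a degree-2 polynomial has vanishing third forward difference, so
  - g(-3) + 3·g(-2) - 3·g(-1) + g(0) = 0.
Substituting the known values and solving for g(-2):
  3·g(-2) = 45
  g(-2) = 15.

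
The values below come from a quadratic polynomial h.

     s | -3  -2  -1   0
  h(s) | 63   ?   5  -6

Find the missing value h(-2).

The 3 known points determine the degree-2 polynomial uniquely.
Write h(s) = as^2 + bs + c. Substituting each data point gives a linear system:
  9a - 3b + c = 63
  a - b + c = 5
  c = -6
Solving the system yields a = 6, b = -5, c = -6.
So h(s) = 6s^2 - 5s - 6.
Then h(-2) = 28.

28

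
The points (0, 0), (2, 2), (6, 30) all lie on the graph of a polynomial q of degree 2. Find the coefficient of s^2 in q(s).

1

Write q(s) = as^2 + bs + c. Substituting each data point gives a linear system:
  c = 0
  4a + 2b + c = 2
  36a + 6b + c = 30
Solving the system yields a = 1, b = -1, c = 0.
So q(s) = s^2 - s.
The leading coefficient is 1.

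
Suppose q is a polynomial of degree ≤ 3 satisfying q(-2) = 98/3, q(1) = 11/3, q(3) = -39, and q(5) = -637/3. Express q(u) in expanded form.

Using the Lagrange interpolation formula with nodes -2, 1, 3, 5:
  L_0(u) = (u - 1)(u - 3)(u - 5) / -105
  L_1(u) = (u + 2)(u - 3)(u - 5) / 24
  L_2(u) = (u + 2)(u - 1)(u - 5) / -20
  L_3(u) = (u + 2)(u - 1)(u - 3) / 56
Then q(u) = 98/3·L_0(u) + 11/3·L_1(u) - 39·L_2(u) - 637/3·L_3(u).
Expanding and collecting terms gives q(u) = -2u³ + (5/3)u² - 2u + 6.
Check: q(-2) = 98/3. ✓

q(u) = -2u^3 + (5/3)u^2 - 2u + 6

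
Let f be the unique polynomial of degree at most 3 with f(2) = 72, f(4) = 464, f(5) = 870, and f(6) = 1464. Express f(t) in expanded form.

f(t) = 6t^3 + 4t^2 + 4t

Using the Lagrange interpolation formula with nodes 2, 4, 5, 6:
  L_0(t) = (t - 4)(t - 5)(t - 6) / -24
  L_1(t) = (t - 2)(t - 5)(t - 6) / 4
  L_2(t) = (t - 2)(t - 4)(t - 6) / -3
  L_3(t) = (t - 2)(t - 4)(t - 5) / 8
Then f(t) = 72·L_0(t) + 464·L_1(t) + 870·L_2(t) + 1464·L_3(t).
Expanding and collecting terms gives f(t) = 6t^3 + 4t^2 + 4t.
Check: f(2) = 72. ✓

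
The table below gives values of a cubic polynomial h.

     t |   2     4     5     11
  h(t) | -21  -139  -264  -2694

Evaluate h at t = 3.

-62

Write h(t) = at^3 + bt^2 + ct + d. Substituting each data point gives a linear system:
  8a + 4b + 2c + d = -21
  64a + 16b + 4c + d = -139
  125a + 25b + 5c + d = -264
  1331a + 121b + 11c + d = -2694
Solving the system yields a = -2, b = 0, c = -3, d = 1.
So h(t) = -2t^3 - 3t + 1.
Then h(3) = -62.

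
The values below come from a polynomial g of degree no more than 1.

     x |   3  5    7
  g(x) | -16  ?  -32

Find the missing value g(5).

On equispaced nodes a degree-1 polynomial has vanishing second forward difference, so
  g(3) - 2·g(5) + g(7) = 0.
Substituting the known values and solving for g(5):
  -2·g(5) = 48
  g(5) = -24.

-24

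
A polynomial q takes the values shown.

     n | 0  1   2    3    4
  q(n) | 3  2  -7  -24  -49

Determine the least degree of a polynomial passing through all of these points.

2

Forward differences of the values at n = 0, 1, 2, 3, 4:
  q  : 3  2  -7  -24  -49
  Δ  : -1  -9  -17  -25
  Δ^2: -8  -8  -8
  Δ^3: 0  0
  Δ^4: 0
The second differences are constant (-8) and nonzero, while all higher differences vanish, so the minimal degree is 2.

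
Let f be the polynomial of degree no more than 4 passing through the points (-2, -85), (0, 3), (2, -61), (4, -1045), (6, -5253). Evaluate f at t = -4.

-1093

Using the Lagrange interpolation formula with nodes -2, 0, 2, 4, 6:
  L_0(t) = t(t - 2)(t - 4)(t - 6) / 384
  L_1(t) = (t + 2)(t - 2)(t - 4)(t - 6) / -96
  L_2(t) = (t + 2)t(t - 4)(t - 6) / 64
  L_3(t) = (t + 2)t(t - 2)(t - 6) / -96
  L_4(t) = (t + 2)t(t - 2)(t - 4) / 384
Then f(t) = -85·L_0(t) + 3·L_1(t) - 61·L_2(t) - 1045·L_3(t) - 5253·L_4(t).
Expanding and collecting terms gives f(t) = -4t^4 - 3t^2 + 6t + 3.
Evaluating at t = -4: f(-4) = -1093.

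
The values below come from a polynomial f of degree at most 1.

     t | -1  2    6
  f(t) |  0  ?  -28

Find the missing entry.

The 2 known points determine the degree-1 polynomial uniquely.
Write f(t) = at + b. Substituting each data point gives a linear system:
  -a + b = 0
  6a + b = -28
Solving the system yields a = -4, b = -4.
So f(t) = -4t - 4.
Then f(2) = -12.

-12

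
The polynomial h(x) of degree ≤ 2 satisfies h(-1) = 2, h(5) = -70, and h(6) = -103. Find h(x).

h(x) = -3x^2 + 5

Write h(x) = ax^2 + bx + c. Substituting each data point gives a linear system:
  a - b + c = 2
  25a + 5b + c = -70
  36a + 6b + c = -103
Solving the system yields a = -3, b = 0, c = 5.
So h(x) = -3x^2 + 5.
Check: h(5) = -70. ✓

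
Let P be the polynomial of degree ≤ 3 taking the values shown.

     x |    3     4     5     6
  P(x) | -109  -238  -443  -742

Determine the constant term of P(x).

2

Write P(x) = ax^3 + bx^2 + cx + d. Substituting each data point gives a linear system:
  27a + 9b + 3c + d = -109
  64a + 16b + 4c + d = -238
  125a + 25b + 5c + d = -443
  216a + 36b + 6c + d = -742
Solving the system yields a = -3, b = -2, c = -4, d = 2.
So P(x) = -3x³ - 2x² - 4x + 2.
The constant term is 2.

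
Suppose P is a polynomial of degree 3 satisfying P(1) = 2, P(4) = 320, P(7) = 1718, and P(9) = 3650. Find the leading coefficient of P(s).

5

Write P(s) = as^3 + bs^2 + cs + d. Substituting each data point gives a linear system:
  a + b + c + d = 2
  64a + 16b + 4c + d = 320
  343a + 49b + 7c + d = 1718
  729a + 81b + 9c + d = 3650
Solving the system yields a = 5, b = 0, c = 1, d = -4.
So P(s) = 5s^3 + s - 4.
The leading coefficient is 5.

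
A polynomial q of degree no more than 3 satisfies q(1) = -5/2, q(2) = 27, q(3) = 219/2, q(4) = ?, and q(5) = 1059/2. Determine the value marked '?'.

269

On equispaced nodes a degree-3 polynomial has vanishing fourth forward difference, so
  q(1) - 4·q(2) + 6·q(3) - 4·q(4) + q(5) = 0.
Substituting the known values and solving for q(4):
  -4·q(4) = -1076
  q(4) = 269.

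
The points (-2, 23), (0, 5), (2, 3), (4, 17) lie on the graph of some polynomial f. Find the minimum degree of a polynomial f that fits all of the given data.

Forward differences of the values at n = -2, 0, 2, 4:
  f  : 23  5  3  17
  Δ  : -18  -2  14
  Δ^2: 16  16
  Δ^3: 0
The second differences are constant (16) and nonzero, while all higher differences vanish, so the minimal degree is 2.

2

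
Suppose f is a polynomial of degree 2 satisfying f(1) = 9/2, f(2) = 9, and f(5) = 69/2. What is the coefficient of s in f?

Write f(s) = as^2 + bs + c. Substituting each data point gives a linear system:
  a + b + c = 9/2
  4a + 2b + c = 9
  25a + 5b + c = 69/2
Solving the system yields a = 1, b = 3/2, c = 2.
So f(s) = s^2 + (3/2)s + 2.
The coefficient of s is 3/2.

3/2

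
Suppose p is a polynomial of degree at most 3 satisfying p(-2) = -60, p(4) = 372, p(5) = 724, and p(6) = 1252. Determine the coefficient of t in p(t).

Write p(t) = at^3 + bt^2 + ct + d. Substituting each data point gives a linear system:
  -8a + 4b - 2c + d = -60
  64a + 16b + 4c + d = 372
  125a + 25b + 5c + d = 724
  216a + 36b + 6c + d = 1252
Solving the system yields a = 6, b = -2, c = 4, d = 4.
So p(t) = 6t^3 - 2t^2 + 4t + 4.
The coefficient of t is 4.

4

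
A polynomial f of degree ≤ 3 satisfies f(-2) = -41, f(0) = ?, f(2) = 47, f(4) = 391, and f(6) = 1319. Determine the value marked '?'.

The 4 known points determine the degree-3 polynomial uniquely.
Write f(u) = au^3 + bu^2 + cu + d. Substituting each data point gives a linear system:
  -8a + 4b - 2c + d = -41
  8a + 4b + 2c + d = 47
  64a + 16b + 4c + d = 391
  216a + 36b + 6c + d = 1319
Solving the system yields a = 6, b = 1, c = -2, d = -1.
So f(u) = 6u^3 + u^2 - 2u - 1.
Then f(0) = -1.

-1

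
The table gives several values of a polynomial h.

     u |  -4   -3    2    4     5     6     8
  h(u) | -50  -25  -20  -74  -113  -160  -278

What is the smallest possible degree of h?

2

Divided differences on the nodes -4, -3, 2, 4, 5, 6, 8:
  order 0: -50  -25  -20  -74  -113  -160  -278
  order 1: 25  1  -27  -39  -47  -59
  order 2: -4  -4  -4  -4  -4
  order 3: 0  0  0  0
  order 4: 0  0  0
  order 5: 0  0
  order 6: 0
The order-2 divided differences are all -4 (nonzero) and every higher order vanishes, so the data lies on a polynomial of degree exactly 2.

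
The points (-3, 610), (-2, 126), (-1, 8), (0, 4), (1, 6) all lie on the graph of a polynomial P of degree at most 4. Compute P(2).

50

Using the Lagrange interpolation formula with nodes -3, -2, -1, 0, 1:
  L_0(u) = (u + 2)(u + 1)u(u - 1) / 24
  L_1(u) = (u + 3)(u + 1)u(u - 1) / -6
  L_2(u) = (u + 3)(u + 2)u(u - 1) / 4
  L_3(u) = (u + 3)(u + 2)(u + 1)(u - 1) / -6
  L_4(u) = (u + 3)(u + 2)(u + 1)u / 24
Then P(u) = 610·L_0(u) + 126·L_1(u) + 8·L_2(u) + 4·L_3(u) + 6·L_4(u).
Expanding and collecting terms gives P(u) = 6u^4 - 6u^3 - 3u^2 + 5u + 4.
Evaluating at u = 2: P(2) = 50.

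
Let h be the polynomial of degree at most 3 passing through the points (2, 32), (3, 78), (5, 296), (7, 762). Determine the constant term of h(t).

6

Write h(t) = at^3 + bt^2 + ct + d. Substituting each data point gives a linear system:
  8a + 4b + 2c + d = 32
  27a + 9b + 3c + d = 78
  125a + 25b + 5c + d = 296
  343a + 49b + 7c + d = 762
Solving the system yields a = 2, b = 1, c = 3, d = 6.
So h(t) = 2t^3 + t^2 + 3t + 6.
The constant term is 6.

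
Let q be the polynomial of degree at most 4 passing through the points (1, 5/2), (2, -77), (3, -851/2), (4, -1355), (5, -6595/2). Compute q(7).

-25099/2

Forward differences of the values at n = 1, 2, 3, 4, 5:
  q  : 5/2  -77  -851/2  -1355  -6595/2
  Δ  : -159/2  -697/2  -1859/2  -3885/2
  Δ^2: -269  -581  -1013
  Δ^3: -312  -432
  Δ^4: -120
The fourth differences are constant, confirming degree 4.
Interpolating (Newton forward form) and evaluating at n = 7 gives q(7) = -25099/2.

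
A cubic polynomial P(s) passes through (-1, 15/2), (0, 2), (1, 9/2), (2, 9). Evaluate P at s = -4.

Forward differences of the values at s = -1, 0, 1, 2:
  P  : 15/2  2  9/2  9
  Δ  : -11/2  5/2  9/2
  Δ^2: 8  2
  Δ^3: -6
The third differences are constant, confirming degree 3.
Interpolating (Newton forward form) and evaluating at s = -4 gives P(-4) = 132.

132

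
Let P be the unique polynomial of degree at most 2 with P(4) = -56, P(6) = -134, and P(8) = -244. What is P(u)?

Write P(u) = au^2 + bu + c. Substituting each data point gives a linear system:
  16a + 4b + c = -56
  36a + 6b + c = -134
  64a + 8b + c = -244
Solving the system yields a = -4, b = 1, c = 4.
So P(u) = -4u² + u + 4.
Check: P(4) = -56. ✓

P(u) = -4u^2 + u + 4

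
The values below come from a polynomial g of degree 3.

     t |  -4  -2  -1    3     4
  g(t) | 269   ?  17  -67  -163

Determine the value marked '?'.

53

The 4 known points determine the degree-3 polynomial uniquely.
Write g(t) = at^3 + bt^2 + ct + d. Substituting each data point gives a linear system:
  -64a + 16b - 4c + d = 269
  -a + b - c + d = 17
  27a + 9b + 3c + d = -67
  64a + 16b + 4c + d = -163
Solving the system yields a = -3, b = 3, c = -6, d = 5.
So g(t) = -3t^3 + 3t^2 - 6t + 5.
Then g(-2) = 53.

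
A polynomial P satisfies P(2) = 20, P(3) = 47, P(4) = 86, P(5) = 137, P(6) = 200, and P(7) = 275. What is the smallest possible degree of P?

Forward differences of the values at s = 2, 3, 4, 5, 6, 7:
  P  : 20  47  86  137  200  275
  Δ  : 27  39  51  63  75
  Δ^2: 12  12  12  12
  Δ^3: 0  0  0
  Δ^4: 0  0
  Δ^5: 0
The second differences are constant (12) and nonzero, while all higher differences vanish, so the minimal degree is 2.

2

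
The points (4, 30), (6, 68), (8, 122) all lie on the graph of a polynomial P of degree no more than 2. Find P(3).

17

Write P(u) = au^2 + bu + c. Substituting each data point gives a linear system:
  16a + 4b + c = 30
  36a + 6b + c = 68
  64a + 8b + c = 122
Solving the system yields a = 2, b = -1, c = 2.
So P(u) = 2u^2 - u + 2.
Then P(3) = 17.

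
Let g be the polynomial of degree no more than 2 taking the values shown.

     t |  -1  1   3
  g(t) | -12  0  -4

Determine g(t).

Write g(t) = at^2 + bt + c. Substituting each data point gives a linear system:
  a - b + c = -12
  a + b + c = 0
  9a + 3b + c = -4
Solving the system yields a = -2, b = 6, c = -4.
So g(t) = -2t² + 6t - 4.
Check: g(3) = -4. ✓

g(t) = -2t^2 + 6t - 4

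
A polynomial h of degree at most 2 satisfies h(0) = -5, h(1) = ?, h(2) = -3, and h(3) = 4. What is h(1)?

The 3 known points determine the degree-2 polynomial uniquely.
Write h(u) = au^2 + bu + c. Substituting each data point gives a linear system:
  c = -5
  4a + 2b + c = -3
  9a + 3b + c = 4
Solving the system yields a = 2, b = -3, c = -5.
So h(u) = 2u² - 3u - 5.
Then h(1) = -6.

-6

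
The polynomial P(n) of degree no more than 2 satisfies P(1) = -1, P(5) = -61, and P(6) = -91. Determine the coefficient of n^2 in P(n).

Write P(n) = an^2 + bn + c. Substituting each data point gives a linear system:
  a + b + c = -1
  25a + 5b + c = -61
  36a + 6b + c = -91
Solving the system yields a = -3, b = 3, c = -1.
So P(n) = -3n^2 + 3n - 1.
The leading coefficient is -3.

-3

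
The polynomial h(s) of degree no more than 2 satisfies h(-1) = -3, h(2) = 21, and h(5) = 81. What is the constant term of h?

1

Write h(s) = as^2 + bs + c. Substituting each data point gives a linear system:
  a - b + c = -3
  4a + 2b + c = 21
  25a + 5b + c = 81
Solving the system yields a = 2, b = 6, c = 1.
So h(s) = 2s^2 + 6s + 1.
The constant term is 1.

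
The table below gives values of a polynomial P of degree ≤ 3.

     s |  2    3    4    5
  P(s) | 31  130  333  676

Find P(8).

Forward differences of the values at s = 2, 3, 4, 5:
  P  : 31  130  333  676
  Δ  : 99  203  343
  Δ^2: 104  140
  Δ^3: 36
The third differences are constant, confirming degree 3.
Interpolating (Newton forward form) and evaluating at s = 8 gives P(8) = 2905.

2905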